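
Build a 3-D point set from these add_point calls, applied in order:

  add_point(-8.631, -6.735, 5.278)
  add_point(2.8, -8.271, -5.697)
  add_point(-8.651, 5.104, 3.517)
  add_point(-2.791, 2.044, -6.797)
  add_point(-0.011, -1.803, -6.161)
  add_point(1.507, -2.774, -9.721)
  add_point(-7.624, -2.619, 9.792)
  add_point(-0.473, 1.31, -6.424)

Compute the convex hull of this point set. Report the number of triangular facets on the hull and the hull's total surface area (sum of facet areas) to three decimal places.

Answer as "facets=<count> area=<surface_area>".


facets=10 area=453.672

Extreme-point indices: [0, 1, 2, 3, 5, 6, 7] — 7 of 8 on the boundary.

Area of each hull facet:
  f1: (p0, p6, p2) → 30.9441
  f2: (p0, p6, p1) → 44.0145
  f3: (p0, p5, p1) → 54.1966
  f4: (p7, p6, p2) → 65.9814
  f5: (p7, p6, p1) → 91.2092
  f6: (p7, p5, p1) → 18.5419
  f7: (p3, p0, p2) → 72.7507
  f8: (p3, p0, p5) → 56.0841
  f9: (p3, p7, p2) → 13.8254
  f10: (p3, p7, p5) → 6.1238
Σ area = 453.672

Euler: V−E+F = 7−15+10 = 2.


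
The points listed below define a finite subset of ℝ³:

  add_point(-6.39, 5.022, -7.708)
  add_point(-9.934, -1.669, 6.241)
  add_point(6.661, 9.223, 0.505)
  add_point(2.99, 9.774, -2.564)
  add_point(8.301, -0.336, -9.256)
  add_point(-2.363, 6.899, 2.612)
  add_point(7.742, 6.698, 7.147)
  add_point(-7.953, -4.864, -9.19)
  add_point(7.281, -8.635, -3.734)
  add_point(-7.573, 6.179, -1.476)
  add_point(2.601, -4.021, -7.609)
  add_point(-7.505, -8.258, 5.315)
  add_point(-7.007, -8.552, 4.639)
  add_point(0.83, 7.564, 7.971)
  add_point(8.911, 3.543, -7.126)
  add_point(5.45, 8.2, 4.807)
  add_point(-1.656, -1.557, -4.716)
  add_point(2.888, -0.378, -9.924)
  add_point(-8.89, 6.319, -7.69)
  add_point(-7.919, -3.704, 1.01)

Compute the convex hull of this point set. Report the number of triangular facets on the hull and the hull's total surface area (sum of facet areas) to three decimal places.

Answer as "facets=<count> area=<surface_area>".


facets=26 area=1202.057

15 of the 20 inputs are extreme points: [1, 2, 3, 4, 6, 7, 8, 9, 11, 12, 13, 14, 15, 17, 18].

Per-facet area ½‖(b−a)×(c−a)‖:
  f1: (p6, p8, p14) → 93.2671
  f2: (p12, p7, p8) → 107.2711
  f3: (p4, p8, p14) → 19.7514
  f4: (p4, p7, p8) → 80.0204
  f5: (p18, p7, p1) → 84.6266
  f6: (p11, p6, p8) → 155.6050
  f7: (p11, p12, p8) → 3.6474
  f8: (p11, p6, p13) → 59.8801
  f9: (p11, p13, p1) → 47.2316
  f10: (p11, p7, p1) → 52.5444
  f11: (p11, p12, p7) → 5.0520
  f12: (p9, p13, p1) → 68.4094
  f13: (p9, p18, p1) → 27.4070
  f14: (p3, p18, p14) → 63.9077
  f15: (p3, p9, p13) → 57.8073
  f16: (p3, p9, p18) → 35.4593
  f17: (p17, p4, p7) → 13.2541
  f18: (p17, p18, p7) → 63.6405
  f19: (p17, p4, p14) → 11.9348
  f20: (p17, p18, p14) → 49.3426
  f21: (p2, p3, p13) → 23.1293
  f22: (p2, p6, p14) → 30.7675
  f23: (p2, p3, p14) → 22.7600
  f24: (p15, p6, p13) → 10.0924
  f25: (p15, p2, p13) → 8.2659
  f26: (p15, p2, p6) → 6.9825
Σ area = 1202.057

Euler: V−E+F = 15−39+26 = 2.


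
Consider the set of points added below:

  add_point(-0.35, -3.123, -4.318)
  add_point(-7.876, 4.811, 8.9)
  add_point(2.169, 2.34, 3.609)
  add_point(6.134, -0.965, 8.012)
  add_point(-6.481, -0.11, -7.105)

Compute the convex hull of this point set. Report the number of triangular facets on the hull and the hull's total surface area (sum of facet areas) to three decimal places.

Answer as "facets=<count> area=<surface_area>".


5 of the 5 inputs are extreme points: [0, 1, 2, 3, 4].

Area of each hull facet:
  f1: (p0, p3, p1) → 101.5464
  f2: (p4, p0, p1) → 61.0688
  f3: (p2, p3, p1) → 37.4307
  f4: (p2, p4, p1) → 80.3514
  f5: (p2, p0, p3) → 30.9764
  f6: (p2, p4, p0) → 35.1649
Σ area = 346.539

Euler characteristic 5−9+6 = 2 ✓

facets=6 area=346.539


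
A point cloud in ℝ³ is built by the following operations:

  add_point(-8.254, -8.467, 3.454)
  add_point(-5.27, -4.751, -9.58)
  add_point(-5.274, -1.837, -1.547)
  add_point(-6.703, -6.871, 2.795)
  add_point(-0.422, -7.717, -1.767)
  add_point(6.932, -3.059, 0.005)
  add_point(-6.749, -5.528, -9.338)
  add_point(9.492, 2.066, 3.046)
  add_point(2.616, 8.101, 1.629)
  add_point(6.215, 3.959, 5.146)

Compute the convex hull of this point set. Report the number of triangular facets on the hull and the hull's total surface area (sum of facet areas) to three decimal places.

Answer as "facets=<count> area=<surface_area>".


facets=14 area=551.628

Points on the hull: [0, 1, 2, 4, 5, 6, 7, 8, 9] (9 of 10).

Triangle areas on the boundary:
  f1: (p1, p8, p7) → 86.8906
  f2: (p9, p7, p0) → 40.1681
  f3: (p9, p8, p0) → 62.3105
  f4: (p9, p8, p7) → 12.7050
  f5: (p2, p8, p0) → 44.4832
  f6: (p5, p1, p7) → 37.0125
  f7: (p5, p4, p1) → 39.0299
  f8: (p5, p7, p0) → 45.5092
  f9: (p5, p4, p0) → 32.9744
  f10: (p6, p1, p8) → 12.7217
  f11: (p6, p2, p8) → 44.0197
  f12: (p6, p2, p0) → 38.2534
  f13: (p6, p4, p0) → 47.5314
  f14: (p6, p4, p1) → 8.0180
Σ area = 551.628

Euler: V−E+F = 9−21+14 = 2.


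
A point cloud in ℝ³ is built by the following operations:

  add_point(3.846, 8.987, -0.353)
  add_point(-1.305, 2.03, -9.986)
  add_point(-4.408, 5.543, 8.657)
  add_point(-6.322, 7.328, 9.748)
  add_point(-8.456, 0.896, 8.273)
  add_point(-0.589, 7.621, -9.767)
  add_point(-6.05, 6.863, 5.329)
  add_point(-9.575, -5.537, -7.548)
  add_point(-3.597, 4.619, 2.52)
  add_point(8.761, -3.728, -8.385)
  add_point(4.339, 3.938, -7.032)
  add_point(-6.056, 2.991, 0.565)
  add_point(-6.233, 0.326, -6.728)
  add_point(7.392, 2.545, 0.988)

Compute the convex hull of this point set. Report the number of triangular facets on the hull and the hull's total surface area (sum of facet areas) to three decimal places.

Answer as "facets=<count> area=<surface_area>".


facets=20 area=873.221

Extreme-point indices: [0, 1, 2, 3, 4, 5, 6, 7, 9, 10, 12, 13] — 12 of 14 on the boundary.

Per-facet area ½‖(b−a)×(c−a)‖:
  f1: (p5, p3, p0) → 71.8569
  f2: (p4, p9, p7) → 157.5556
  f3: (p4, p3, p7) → 48.9590
  f4: (p1, p9, p7) → 64.7198
  f5: (p1, p5, p7) → 21.8667
  f6: (p1, p5, p9) → 30.6340
  f7: (p10, p0, p9) → 28.0447
  f8: (p10, p5, p9) → 19.2827
  f9: (p10, p5, p0) → 28.2006
  f10: (p6, p3, p7) → 26.3218
  f11: (p6, p5, p3) → 11.3589
  f12: (p13, p4, p9) → 91.2124
  f13: (p13, p0, p9) → 39.1879
  f14: (p13, p3, p0) → 53.5982
  f15: (p12, p5, p7) → 14.6704
  f16: (p12, p6, p7) → 39.7213
  f17: (p12, p6, p5) → 66.3265
  f18: (p2, p4, p3) → 8.7409
  f19: (p2, p13, p3) → 9.3093
  f20: (p2, p13, p4) → 41.6533
Σ area = 873.221

Check V−E+F: 12 − 30 + 20 = 2.


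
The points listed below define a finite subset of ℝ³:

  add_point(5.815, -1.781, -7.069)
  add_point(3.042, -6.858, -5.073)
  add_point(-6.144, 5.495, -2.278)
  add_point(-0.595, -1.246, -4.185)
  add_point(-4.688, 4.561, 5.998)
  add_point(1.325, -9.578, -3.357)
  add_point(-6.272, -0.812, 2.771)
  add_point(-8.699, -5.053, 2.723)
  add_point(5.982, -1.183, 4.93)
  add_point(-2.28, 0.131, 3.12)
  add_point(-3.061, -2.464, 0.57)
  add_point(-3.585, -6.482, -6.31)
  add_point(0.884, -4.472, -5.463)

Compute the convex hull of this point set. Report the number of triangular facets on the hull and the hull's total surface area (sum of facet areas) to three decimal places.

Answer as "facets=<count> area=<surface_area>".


facets=12 area=569.331

Extreme-point indices: [0, 1, 2, 4, 5, 7, 8, 11] — 8 of 13 on the boundary.

Triangle areas on the boundary:
  f1: (p0, p2, p8) → 83.6980
  f2: (p5, p8, p7) → 76.9121
  f3: (p4, p8, p7) → 65.9400
  f4: (p4, p2, p7) → 44.5806
  f5: (p4, p2, p8) → 51.0710
  f6: (p1, p0, p8) → 35.3130
  f7: (p1, p5, p8) → 21.5745
  f8: (p11, p2, p7) → 58.7674
  f9: (p11, p5, p7) → 34.0896
  f10: (p11, p1, p5) → 11.5989
  f11: (p11, p0, p2) → 66.3478
  f12: (p11, p1, p0) → 19.4378
Σ area = 569.331

Euler: V−E+F = 8−18+12 = 2.


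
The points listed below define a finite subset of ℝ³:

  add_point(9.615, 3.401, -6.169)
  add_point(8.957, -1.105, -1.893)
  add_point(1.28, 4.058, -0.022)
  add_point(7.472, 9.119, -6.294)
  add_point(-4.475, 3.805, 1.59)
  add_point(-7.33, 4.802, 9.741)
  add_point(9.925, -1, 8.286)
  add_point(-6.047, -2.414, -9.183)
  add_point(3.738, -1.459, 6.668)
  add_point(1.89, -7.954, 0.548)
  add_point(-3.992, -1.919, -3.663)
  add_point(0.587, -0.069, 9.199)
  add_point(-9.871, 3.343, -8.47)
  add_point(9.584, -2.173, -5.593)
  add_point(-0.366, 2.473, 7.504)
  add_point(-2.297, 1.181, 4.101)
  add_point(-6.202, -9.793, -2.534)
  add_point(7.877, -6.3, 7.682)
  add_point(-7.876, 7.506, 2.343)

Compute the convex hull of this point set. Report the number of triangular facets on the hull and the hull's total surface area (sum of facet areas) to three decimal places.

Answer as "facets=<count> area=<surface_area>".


Points on the hull: [0, 3, 5, 6, 7, 9, 11, 12, 13, 16, 17, 18] (12 of 19).

Area of each hull facet:
  f1: (p5, p16, p12) → 128.0831
  f2: (p11, p5, p6) → 19.1896
  f3: (p7, p16, p12) → 29.0857
  f4: (p7, p13, p16) → 79.0596
  f5: (p17, p13, p6) → 39.0633
  f6: (p17, p11, p6) → 26.0598
  f7: (p17, p5, p16) → 149.2686
  f8: (p17, p11, p5) → 8.2473
  f9: (p0, p7, p13) → 44.9414
  f10: (p0, p13, p6) → 39.0310
  f11: (p9, p13, p16) → 42.7217
  f12: (p9, p17, p16) → 20.0787
  f13: (p9, p17, p13) → 53.6690
  f14: (p3, p7, p12) → 61.9795
  f15: (p3, p0, p7) → 51.8418
  f16: (p3, p5, p6) → 158.6526
  f17: (p3, p0, p6) → 44.0364
  f18: (p18, p5, p12) → 30.5841
  f19: (p18, p3, p12) → 100.1136
  f20: (p18, p3, p5) → 63.0717
Σ area = 1188.779

Euler characteristic 12−30+20 = 2 ✓

facets=20 area=1188.779


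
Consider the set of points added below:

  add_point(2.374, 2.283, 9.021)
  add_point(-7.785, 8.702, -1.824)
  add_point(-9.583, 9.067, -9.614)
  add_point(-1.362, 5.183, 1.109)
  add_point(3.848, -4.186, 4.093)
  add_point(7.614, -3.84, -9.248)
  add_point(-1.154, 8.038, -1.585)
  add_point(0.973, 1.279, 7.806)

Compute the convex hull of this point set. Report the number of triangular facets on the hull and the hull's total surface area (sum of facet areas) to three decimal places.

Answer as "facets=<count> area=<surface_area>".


Points on the hull: [0, 1, 2, 4, 5, 6, 7] (7 of 8).

Area of each hull facet:
  f1: (p4, p5, p2) → 146.5038
  f2: (p0, p4, p5) → 45.7309
  f3: (p6, p5, p2) → 96.4135
  f4: (p6, p0, p5) → 104.1714
  f5: (p7, p0, p4) → 6.9864
  f6: (p1, p6, p2) → 25.7461
  f7: (p1, p6, p0) → 39.1896
  f8: (p1, p7, p0) → 13.4695
  f9: (p1, p4, p2) → 64.0431
  f10: (p1, p7, p4) → 51.8612
Σ area = 594.115

Check V−E+F: 7 − 15 + 10 = 2.

facets=10 area=594.115


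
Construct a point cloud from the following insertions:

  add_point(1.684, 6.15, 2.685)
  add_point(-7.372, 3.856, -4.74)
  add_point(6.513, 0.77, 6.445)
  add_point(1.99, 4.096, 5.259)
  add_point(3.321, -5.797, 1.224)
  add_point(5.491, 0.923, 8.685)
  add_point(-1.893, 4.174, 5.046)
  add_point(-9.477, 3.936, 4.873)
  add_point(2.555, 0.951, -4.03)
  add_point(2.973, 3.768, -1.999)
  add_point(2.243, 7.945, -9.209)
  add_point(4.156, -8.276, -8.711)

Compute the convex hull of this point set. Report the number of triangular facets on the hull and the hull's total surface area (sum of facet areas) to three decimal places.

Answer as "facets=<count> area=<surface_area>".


10 of the 12 inputs are extreme points: [0, 1, 2, 3, 4, 5, 6, 7, 10, 11].

Per-facet area ½‖(b−a)×(c−a)‖:
  f1: (p10, p11, p2) → 128.9706
  f2: (p1, p11, p7) → 78.4718
  f3: (p1, p10, p7) → 46.2435
  f4: (p1, p10, p11) → 89.3981
  f5: (p4, p11, p7) → 76.8779
  f6: (p4, p11, p2) → 32.4653
  f7: (p0, p10, p7) → 67.3691
  f8: (p0, p10, p2) → 41.7060
  f9: (p5, p4, p7) → 78.2322
  f10: (p5, p4, p2) → 10.0157
  f11: (p5, p0, p2) → 9.9623
  f12: (p3, p5, p0) → 5.0838
  f13: (p6, p0, p7) → 11.6594
  f14: (p6, p3, p0) → 6.3617
  f15: (p6, p5, p7) → 18.6579
  f16: (p6, p3, p5) → 8.7035
Σ area = 710.179

Euler characteristic 10−24+16 = 2 ✓

facets=16 area=710.179


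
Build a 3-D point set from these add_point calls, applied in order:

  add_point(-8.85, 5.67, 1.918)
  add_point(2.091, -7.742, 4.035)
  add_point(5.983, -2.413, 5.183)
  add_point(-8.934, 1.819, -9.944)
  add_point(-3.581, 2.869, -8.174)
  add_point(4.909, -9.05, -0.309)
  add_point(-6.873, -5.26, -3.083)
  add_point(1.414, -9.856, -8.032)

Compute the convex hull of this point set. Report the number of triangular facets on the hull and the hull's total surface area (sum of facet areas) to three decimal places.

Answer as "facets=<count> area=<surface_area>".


facets=12 area=628.180

Hull vertices (8/8): indices [0, 1, 2, 3, 4, 5, 6, 7].

Facet areas (half cross-product norm):
  f1: (p6, p7, p3) → 53.2626
  f2: (p6, p0, p3) → 56.6330
  f3: (p4, p7, p3) → 38.6046
  f4: (p4, p7, p2) → 102.4600
  f5: (p4, p0, p3) → 33.4147
  f6: (p4, p0, p2) → 94.9815
  f7: (p1, p6, p7) → 57.2965
  f8: (p1, p0, p2) → 56.8805
  f9: (p1, p6, p0) → 71.1856
  f10: (p5, p7, p2) → 26.5076
  f11: (p5, p1, p2) → 17.8790
  f12: (p5, p1, p7) → 19.0747
Σ area = 628.180

Check V−E+F: 8 − 18 + 12 = 2.


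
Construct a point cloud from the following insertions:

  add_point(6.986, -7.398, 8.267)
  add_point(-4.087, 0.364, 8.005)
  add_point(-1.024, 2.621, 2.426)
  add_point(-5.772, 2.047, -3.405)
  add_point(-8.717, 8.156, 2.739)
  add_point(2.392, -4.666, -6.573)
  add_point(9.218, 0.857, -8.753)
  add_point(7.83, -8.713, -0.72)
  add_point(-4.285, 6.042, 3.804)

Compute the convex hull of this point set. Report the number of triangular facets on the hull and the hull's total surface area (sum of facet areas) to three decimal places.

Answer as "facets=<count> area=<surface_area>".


Hull vertices (8/9): indices [0, 1, 3, 4, 5, 6, 7, 8].

Per-facet area ½‖(b−a)×(c−a)‖:
  f1: (p0, p7, p6) → 48.6211
  f2: (p5, p7, p6) → 40.4999
  f3: (p8, p6, p4) → 38.6134
  f4: (p8, p0, p6) → 152.2234
  f5: (p3, p6, p4) → 59.6415
  f6: (p3, p5, p6) → 48.2498
  f7: (p1, p5, p7) → 73.4125
  f8: (p1, p3, p5) → 64.0665
  f9: (p1, p0, p7) → 61.0846
  f10: (p1, p3, p4) → 45.7373
  f11: (p1, p8, p4) → 15.4860
  f12: (p1, p8, p0) → 41.5019
Σ area = 689.138

Euler characteristic 8−18+12 = 2 ✓

facets=12 area=689.138


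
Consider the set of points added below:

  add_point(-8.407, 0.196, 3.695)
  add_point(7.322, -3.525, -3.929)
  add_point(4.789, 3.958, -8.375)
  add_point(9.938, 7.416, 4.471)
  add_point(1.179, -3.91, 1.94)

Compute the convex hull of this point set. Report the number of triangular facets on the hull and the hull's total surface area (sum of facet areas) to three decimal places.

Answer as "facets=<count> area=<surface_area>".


5 of the 5 inputs are extreme points: [0, 1, 2, 3, 4].

Area of each hull facet:
  f1: (p4, p3, p0) → 75.0855
  f2: (p2, p3, p0) → 124.9696
  f3: (p1, p4, p0) → 29.6568
  f4: (p1, p2, p0) → 79.2208
  f5: (p1, p4, p3) → 57.9113
  f6: (p1, p2, p3) → 60.7490
Σ area = 427.593

Euler characteristic 5−9+6 = 2 ✓

facets=6 area=427.593


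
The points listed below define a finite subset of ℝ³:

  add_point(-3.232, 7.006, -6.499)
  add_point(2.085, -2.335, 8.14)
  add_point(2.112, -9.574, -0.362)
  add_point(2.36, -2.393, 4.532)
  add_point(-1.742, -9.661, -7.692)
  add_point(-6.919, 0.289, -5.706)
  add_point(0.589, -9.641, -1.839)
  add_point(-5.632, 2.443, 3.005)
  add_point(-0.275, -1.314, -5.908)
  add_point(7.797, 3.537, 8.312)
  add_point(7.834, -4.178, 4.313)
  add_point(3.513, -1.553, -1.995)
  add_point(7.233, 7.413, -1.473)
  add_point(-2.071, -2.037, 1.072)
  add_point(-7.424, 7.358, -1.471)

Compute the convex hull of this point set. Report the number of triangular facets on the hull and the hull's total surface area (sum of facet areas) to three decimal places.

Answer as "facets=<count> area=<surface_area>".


facets=18 area=792.897

11 of the 15 inputs are extreme points: [0, 1, 2, 4, 5, 6, 7, 9, 10, 12, 14].

Triangle areas on the boundary:
  f1: (p12, p4, p10) → 105.5734
  f2: (p9, p12, p14) → 77.1371
  f3: (p9, p12, p10) → 45.5631
  f4: (p1, p9, p10) → 27.2677
  f5: (p0, p12, p14) → 36.9422
  f6: (p0, p12, p4) → 97.4285
  f7: (p2, p4, p10) → 25.0840
  f8: (p2, p1, p10) → 32.6023
  f9: (p7, p9, p14) → 45.1084
  f10: (p7, p1, p9) → 41.8787
  f11: (p5, p0, p14) → 23.7626
  f12: (p5, p0, p4) → 37.3080
  f13: (p5, p7, p14) → 27.1679
  f14: (p5, p7, p4) → 49.0763
  f15: (p6, p2, p4) → 2.7423
  f16: (p6, p7, p4) → 44.9019
  f17: (p6, p2, p1) → 9.9090
  f18: (p6, p7, p1) → 63.4435
Σ area = 792.897

Check V−E+F: 11 − 27 + 18 = 2.


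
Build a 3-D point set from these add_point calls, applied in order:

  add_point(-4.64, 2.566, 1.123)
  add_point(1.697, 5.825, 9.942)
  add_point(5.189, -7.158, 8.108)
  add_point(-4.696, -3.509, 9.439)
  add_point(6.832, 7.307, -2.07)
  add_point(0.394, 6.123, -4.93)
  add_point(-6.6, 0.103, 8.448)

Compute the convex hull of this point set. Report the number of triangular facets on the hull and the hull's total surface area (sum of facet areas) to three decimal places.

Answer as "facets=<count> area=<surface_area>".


7 of the 7 inputs are extreme points: [0, 1, 2, 3, 4, 5, 6].

Per-facet area ½‖(b−a)×(c−a)‖:
  f1: (p1, p2, p4) → 88.5940
  f2: (p5, p2, p4) → 63.4412
  f3: (p5, p1, p4) → 46.9583
  f4: (p3, p1, p6) → 21.3379
  f5: (p3, p1, p2) → 58.4294
  f6: (p0, p1, p6) → 39.4396
  f7: (p0, p5, p1) → 48.7248
  f8: (p0, p3, p6) → 15.5547
  f9: (p0, p5, p2) → 65.4947
  f10: (p0, p3, p2) → 54.4355
Σ area = 502.410

Euler: V−E+F = 7−15+10 = 2.

facets=10 area=502.410


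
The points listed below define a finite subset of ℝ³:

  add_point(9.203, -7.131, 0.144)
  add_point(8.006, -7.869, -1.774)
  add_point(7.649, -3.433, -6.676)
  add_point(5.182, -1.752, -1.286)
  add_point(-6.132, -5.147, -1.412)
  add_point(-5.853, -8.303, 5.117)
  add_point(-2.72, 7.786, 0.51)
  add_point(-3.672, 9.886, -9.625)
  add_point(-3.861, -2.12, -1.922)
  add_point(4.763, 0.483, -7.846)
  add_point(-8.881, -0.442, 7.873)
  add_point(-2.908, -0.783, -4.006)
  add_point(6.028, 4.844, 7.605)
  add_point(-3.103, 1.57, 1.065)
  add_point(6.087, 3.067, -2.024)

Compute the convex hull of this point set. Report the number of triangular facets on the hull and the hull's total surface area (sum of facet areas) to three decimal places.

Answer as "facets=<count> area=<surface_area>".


Points on the hull: [0, 1, 2, 4, 5, 6, 7, 9, 10, 12, 14] (11 of 15).

Area of each hull facet:
  f1: (p12, p5, p10) → 70.0787
  f2: (p12, p5, p0) → 109.3699
  f3: (p4, p7, p10) → 92.9545
  f4: (p4, p5, p10) → 31.9325
  f5: (p6, p7, p10) → 49.6719
  f6: (p6, p12, p10) → 72.7282
  f7: (p6, p12, p7) → 42.3487
  f8: (p14, p12, p0) → 53.2595
  f9: (p14, p12, p7) → 62.1874
  f10: (p2, p14, p0) → 32.1123
  f11: (p1, p5, p0) → 18.3195
  f12: (p1, p4, p5) → 52.0113
  f13: (p1, p2, p0) → 7.1583
  f14: (p1, p2, p4) → 47.0555
  f15: (p9, p4, p7) → 87.2550
  f16: (p9, p2, p4) → 34.6327
  f17: (p9, p14, p7) → 41.4729
  f18: (p9, p2, p14) → 16.2732
Σ area = 920.822

Check V−E+F: 11 − 27 + 18 = 2.

facets=18 area=920.822


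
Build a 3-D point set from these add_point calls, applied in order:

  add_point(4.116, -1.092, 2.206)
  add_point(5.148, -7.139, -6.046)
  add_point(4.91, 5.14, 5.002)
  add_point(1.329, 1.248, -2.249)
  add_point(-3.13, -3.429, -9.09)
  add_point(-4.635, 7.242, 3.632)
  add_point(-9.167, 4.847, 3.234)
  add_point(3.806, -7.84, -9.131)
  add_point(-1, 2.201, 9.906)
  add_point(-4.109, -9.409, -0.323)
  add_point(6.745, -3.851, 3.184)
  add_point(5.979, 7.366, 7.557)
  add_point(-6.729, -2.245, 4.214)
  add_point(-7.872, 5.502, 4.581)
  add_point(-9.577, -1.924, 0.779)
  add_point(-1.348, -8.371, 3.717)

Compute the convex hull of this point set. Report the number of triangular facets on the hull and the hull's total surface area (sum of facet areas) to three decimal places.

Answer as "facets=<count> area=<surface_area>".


facets=24 area=807.943

Hull vertices (14/16): indices [1, 3, 4, 5, 6, 7, 8, 9, 10, 11, 12, 13, 14, 15].

Per-facet area ½‖(b−a)×(c−a)‖:
  f1: (p8, p11, p10) → 49.9572
  f2: (p1, p11, p10) → 46.2696
  f3: (p1, p7, p11) → 21.4633
  f4: (p15, p8, p10) → 51.7461
  f5: (p15, p1, p10) → 44.6475
  f6: (p15, p1, p7) → 17.4651
  f7: (p13, p8, p11) → 40.7966
  f8: (p3, p7, p11) → 46.5703
  f9: (p3, p4, p7) → 38.3507
  f10: (p12, p15, p8) → 37.6518
  f11: (p12, p13, p8) → 32.8787
  f12: (p9, p4, p7) → 42.7330
  f13: (p9, p15, p7) → 29.2572
  f14: (p9, p4, p14) → 47.4666
  f15: (p9, p12, p14) → 19.6378
  f16: (p9, p12, p15) → 20.1718
  f17: (p5, p3, p4) → 43.7544
  f18: (p5, p13, p11) → 14.9458
  f19: (p5, p3, p11) → 54.8376
  f20: (p6, p5, p4) → 41.1754
  f21: (p6, p5, p13) → 3.1643
  f22: (p6, p4, p14) → 39.8119
  f23: (p6, p12, p14) → 15.7032
  f24: (p6, p12, p13) → 7.4871
Σ area = 807.943

Check V−E+F: 14 − 36 + 24 = 2.


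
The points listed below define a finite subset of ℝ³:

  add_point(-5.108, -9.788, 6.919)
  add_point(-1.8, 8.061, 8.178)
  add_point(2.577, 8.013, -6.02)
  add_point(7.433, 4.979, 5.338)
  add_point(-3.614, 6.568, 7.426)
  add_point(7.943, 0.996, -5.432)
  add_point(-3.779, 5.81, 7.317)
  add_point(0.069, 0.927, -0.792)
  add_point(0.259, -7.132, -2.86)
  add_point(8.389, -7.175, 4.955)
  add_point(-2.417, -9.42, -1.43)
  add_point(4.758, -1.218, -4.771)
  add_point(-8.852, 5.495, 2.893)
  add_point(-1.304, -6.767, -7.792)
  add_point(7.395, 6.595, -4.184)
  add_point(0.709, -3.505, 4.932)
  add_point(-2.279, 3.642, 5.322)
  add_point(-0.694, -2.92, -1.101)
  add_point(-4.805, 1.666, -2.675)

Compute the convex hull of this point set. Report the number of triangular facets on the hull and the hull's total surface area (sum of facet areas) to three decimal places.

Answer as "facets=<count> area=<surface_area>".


facets=20 area=979.896

12 of the 19 inputs are extreme points: [0, 1, 2, 3, 4, 5, 9, 10, 12, 13, 14, 18].

Area of each hull facet:
  f1: (p13, p0, p12) → 117.2655
  f2: (p1, p0, p9) → 118.2886
  f3: (p10, p0, p9) → 54.7363
  f4: (p10, p13, p9) → 43.0510
  f5: (p10, p13, p0) → 11.1685
  f6: (p2, p1, p12) → 64.4883
  f7: (p2, p1, p14) → 39.6484
  f8: (p5, p13, p9) → 79.4542
  f9: (p5, p2, p13) → 54.4283
  f10: (p5, p2, p14) → 14.8395
  f11: (p4, p0, p12) → 55.9046
  f12: (p4, p1, p12) → 4.7007
  f13: (p4, p1, p0) → 14.8845
  f14: (p3, p1, p9) → 57.1233
  f15: (p3, p1, p14) → 47.7471
  f16: (p3, p5, p9) → 64.8944
  f17: (p3, p5, p14) → 27.7922
  f18: (p18, p13, p12) → 17.1726
  f19: (p18, p2, p12) → 38.6941
  f20: (p18, p2, p13) → 53.6139
Σ area = 979.896

Check V−E+F: 12 − 30 + 20 = 2.


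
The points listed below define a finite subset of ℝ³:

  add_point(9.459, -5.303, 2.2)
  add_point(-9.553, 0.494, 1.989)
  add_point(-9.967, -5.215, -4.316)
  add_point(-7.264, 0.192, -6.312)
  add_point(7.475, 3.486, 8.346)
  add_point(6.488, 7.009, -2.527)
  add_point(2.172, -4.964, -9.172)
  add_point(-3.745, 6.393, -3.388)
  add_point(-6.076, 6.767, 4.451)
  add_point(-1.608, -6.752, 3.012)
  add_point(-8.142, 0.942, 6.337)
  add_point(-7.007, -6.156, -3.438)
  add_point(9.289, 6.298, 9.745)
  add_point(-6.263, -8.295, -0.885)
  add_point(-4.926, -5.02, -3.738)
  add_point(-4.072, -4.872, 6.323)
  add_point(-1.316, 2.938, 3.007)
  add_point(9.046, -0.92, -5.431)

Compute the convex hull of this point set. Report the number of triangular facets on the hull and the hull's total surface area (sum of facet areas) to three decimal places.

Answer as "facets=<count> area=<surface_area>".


facets=24 area=1030.296

Extreme-point indices: [0, 1, 2, 3, 5, 6, 7, 8, 9, 10, 12, 13, 15, 17] — 14 of 18 on the boundary.

Area of each hull facet:
  f1: (p8, p12, p5) → 87.0039
  f2: (p15, p12, p0) → 96.0272
  f3: (p7, p8, p5) → 41.2575
  f4: (p7, p6, p5) → 68.0763
  f5: (p17, p6, p0) → 38.1976
  f6: (p17, p6, p5) → 36.7373
  f7: (p17, p12, p0) → 60.8721
  f8: (p17, p12, p5) → 54.4342
  f9: (p10, p8, p12) → 51.6606
  f10: (p10, p15, p12) → 62.7555
  f11: (p3, p6, p2) → 35.3768
  f12: (p3, p7, p6) → 42.7236
  f13: (p3, p7, p8) → 30.3724
  f14: (p13, p6, p0) → 81.2389
  f15: (p13, p6, p2) → 36.1363
  f16: (p13, p10, p2) → 34.7102
  f17: (p13, p10, p15) → 28.8355
  f18: (p1, p10, p2) → 12.2087
  f19: (p1, p10, p8) → 14.7797
  f20: (p1, p3, p2) → 25.3098
  f21: (p1, p3, p8) → 31.8676
  f22: (p9, p15, p0) → 21.4142
  f23: (p9, p13, p0) → 24.2626
  f24: (p9, p13, p15) → 14.0379
Σ area = 1030.296

Euler: V−E+F = 14−36+24 = 2.


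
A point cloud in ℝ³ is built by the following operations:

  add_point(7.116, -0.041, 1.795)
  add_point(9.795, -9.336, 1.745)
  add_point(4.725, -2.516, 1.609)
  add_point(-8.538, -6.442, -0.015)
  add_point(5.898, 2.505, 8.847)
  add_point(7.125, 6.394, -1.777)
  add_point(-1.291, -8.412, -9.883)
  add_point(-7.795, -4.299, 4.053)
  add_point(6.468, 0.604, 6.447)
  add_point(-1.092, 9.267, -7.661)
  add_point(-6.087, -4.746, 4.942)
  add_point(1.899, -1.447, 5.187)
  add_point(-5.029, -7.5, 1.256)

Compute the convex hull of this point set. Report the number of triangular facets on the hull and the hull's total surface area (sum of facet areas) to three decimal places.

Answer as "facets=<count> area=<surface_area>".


Extreme-point indices: [1, 3, 4, 5, 6, 7, 9, 10, 12] — 9 of 13 on the boundary.

Area of each hull facet:
  f1: (p6, p9, p3) → 106.9679
  f2: (p10, p4, p1) → 98.8094
  f3: (p5, p4, p1) → 79.8230
  f4: (p5, p4, p9) → 50.6230
  f5: (p5, p6, p1) → 124.3931
  f6: (p5, p6, p9) → 91.8572
  f7: (p12, p10, p3) → 9.1057
  f8: (p12, p10, p1) → 33.9860
  f9: (p12, p6, p3) → 22.8575
  f10: (p12, p6, p1) → 84.1934
  f11: (p7, p9, p3) → 44.0418
  f12: (p7, p10, p3) → 4.1635
  f13: (p7, p4, p9) → 139.3385
  f14: (p7, p10, p4) → 9.9720
Σ area = 900.132

Euler characteristic 9−21+14 = 2 ✓

facets=14 area=900.132


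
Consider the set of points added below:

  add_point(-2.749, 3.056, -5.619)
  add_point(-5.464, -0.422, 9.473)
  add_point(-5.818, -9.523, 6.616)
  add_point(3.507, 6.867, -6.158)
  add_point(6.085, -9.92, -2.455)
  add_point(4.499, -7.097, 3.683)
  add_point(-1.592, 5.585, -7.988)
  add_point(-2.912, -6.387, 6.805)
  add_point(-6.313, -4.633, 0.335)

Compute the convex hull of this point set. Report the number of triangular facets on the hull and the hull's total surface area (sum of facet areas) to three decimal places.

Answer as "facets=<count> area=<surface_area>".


facets=12 area=613.083

Points on the hull: [1, 2, 3, 4, 5, 6, 7, 8] (8 of 9).

Facet areas (half cross-product norm):
  f1: (p2, p4, p8) → 54.4084
  f2: (p2, p1, p8) → 35.7058
  f3: (p6, p4, p8) → 95.3370
  f4: (p6, p3, p4) → 48.3790
  f5: (p6, p1, p8) → 69.1701
  f6: (p6, p1, p3) → 52.4684
  f7: (p5, p2, p4) → 35.5904
  f8: (p5, p3, p4) → 58.5780
  f9: (p5, p1, p3) → 111.5830
  f10: (p7, p2, p1) → 13.8041
  f11: (p7, p5, p1) → 23.5399
  f12: (p7, p5, p2) → 14.5193
Σ area = 613.083

Euler: V−E+F = 8−18+12 = 2.


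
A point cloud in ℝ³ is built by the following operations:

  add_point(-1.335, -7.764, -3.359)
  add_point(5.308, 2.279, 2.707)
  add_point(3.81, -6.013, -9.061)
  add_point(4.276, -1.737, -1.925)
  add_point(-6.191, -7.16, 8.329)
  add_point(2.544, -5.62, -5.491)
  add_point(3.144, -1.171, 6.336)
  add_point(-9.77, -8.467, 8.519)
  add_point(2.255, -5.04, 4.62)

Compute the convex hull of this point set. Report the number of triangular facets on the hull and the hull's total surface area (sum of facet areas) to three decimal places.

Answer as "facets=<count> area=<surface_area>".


Hull vertices (7/9): indices [0, 1, 2, 4, 6, 7, 8].

Per-facet area ½‖(b−a)×(c−a)‖:
  f1: (p2, p1, p7) → 138.7611
  f2: (p0, p2, p7) → 11.9969
  f3: (p8, p0, p7) → 59.0499
  f4: (p8, p2, p1) → 55.0304
  f5: (p8, p0, p2) → 34.3335
  f6: (p6, p1, p7) → 27.2131
  f7: (p6, p8, p1) → 10.8943
  f8: (p4, p8, p7) → 6.4779
  f9: (p4, p6, p7) → 5.3883
  f10: (p4, p6, p8) → 19.9266
Σ area = 369.072

Euler characteristic 7−15+10 = 2 ✓

facets=10 area=369.072


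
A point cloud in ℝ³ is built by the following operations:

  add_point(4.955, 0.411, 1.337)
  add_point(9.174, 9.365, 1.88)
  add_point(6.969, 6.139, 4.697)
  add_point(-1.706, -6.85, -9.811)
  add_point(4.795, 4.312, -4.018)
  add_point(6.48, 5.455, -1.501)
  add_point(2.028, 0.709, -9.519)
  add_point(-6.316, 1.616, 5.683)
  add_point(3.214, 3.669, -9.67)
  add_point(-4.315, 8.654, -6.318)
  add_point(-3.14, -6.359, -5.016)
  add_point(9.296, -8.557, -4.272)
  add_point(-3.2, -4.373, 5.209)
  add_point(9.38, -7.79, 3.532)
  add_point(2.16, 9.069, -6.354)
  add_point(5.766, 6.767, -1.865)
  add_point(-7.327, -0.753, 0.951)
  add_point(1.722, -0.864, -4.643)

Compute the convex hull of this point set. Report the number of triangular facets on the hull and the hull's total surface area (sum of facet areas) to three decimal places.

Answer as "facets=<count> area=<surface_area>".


Hull vertices (12/18): indices [1, 2, 3, 7, 8, 9, 10, 11, 12, 13, 14, 16].

Facet areas (half cross-product norm):
  f1: (p9, p3, p16) → 81.1380
  f2: (p7, p9, p16) → 32.7238
  f3: (p7, p9, p1) → 105.9680
  f4: (p10, p3, p16) → 13.6213
  f5: (p11, p1, p13) → 67.5811
  f6: (p11, p10, p13) → 49.5362
  f7: (p11, p10, p3) → 30.8700
  f8: (p12, p7, p16) → 16.9786
  f9: (p12, p10, p16) → 31.3593
  f10: (p12, p10, p13) → 67.3294
  f11: (p2, p1, p13) → 28.9314
  f12: (p2, p7, p1) → 24.5729
  f13: (p2, p12, p13) → 84.2218
  f14: (p2, p12, p7) → 47.0290
  f15: (p8, p9, p3) → 55.3645
  f16: (p8, p11, p3) → 69.8056
  f17: (p8, p11, p1) → 103.1715
  f18: (p14, p9, p1) → 26.8432
  f19: (p14, p8, p1) → 33.0490
  f20: (p14, p8, p9) → 20.7074
Σ area = 990.802

Check V−E+F: 12 − 30 + 20 = 2.

facets=20 area=990.802


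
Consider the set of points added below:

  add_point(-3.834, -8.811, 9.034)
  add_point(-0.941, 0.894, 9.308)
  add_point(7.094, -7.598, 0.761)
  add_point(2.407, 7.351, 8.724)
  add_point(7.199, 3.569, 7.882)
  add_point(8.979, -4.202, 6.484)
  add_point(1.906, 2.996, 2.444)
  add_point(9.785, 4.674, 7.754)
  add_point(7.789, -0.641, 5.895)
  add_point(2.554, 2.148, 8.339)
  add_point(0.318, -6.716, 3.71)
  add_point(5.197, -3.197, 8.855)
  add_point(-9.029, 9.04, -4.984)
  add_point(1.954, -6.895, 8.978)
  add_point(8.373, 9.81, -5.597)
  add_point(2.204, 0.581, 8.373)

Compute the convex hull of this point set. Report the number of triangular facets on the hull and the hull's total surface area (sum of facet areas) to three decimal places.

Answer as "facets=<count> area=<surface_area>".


facets=18 area=966.451

Hull vertices (11/16): indices [0, 1, 2, 3, 5, 7, 10, 11, 12, 13, 14].

Triangle areas on the boundary:
  f1: (p5, p14, p7) → 63.2257
  f2: (p3, p14, p12) → 124.3462
  f3: (p3, p14, p7) → 56.5613
  f4: (p2, p14, p12) → 160.6825
  f5: (p2, p5, p14) → 63.0020
  f6: (p11, p5, p7) → 20.1109
  f7: (p11, p3, p7) → 35.6202
  f8: (p10, p0, p12) → 68.7567
  f9: (p10, p2, p12) → 70.9122
  f10: (p10, p2, p0) → 15.8514
  f11: (p13, p11, p5) → 10.3518
  f12: (p13, p2, p0) → 25.8721
  f13: (p13, p2, p5) → 27.1087
  f14: (p1, p11, p3) → 26.8169
  f15: (p1, p13, p11) → 18.0192
  f16: (p1, p13, p0) → 25.3355
  f17: (p1, p0, p12) → 89.1774
  f18: (p1, p3, p12) → 64.7003
Σ area = 966.451

Euler: V−E+F = 11−27+18 = 2.


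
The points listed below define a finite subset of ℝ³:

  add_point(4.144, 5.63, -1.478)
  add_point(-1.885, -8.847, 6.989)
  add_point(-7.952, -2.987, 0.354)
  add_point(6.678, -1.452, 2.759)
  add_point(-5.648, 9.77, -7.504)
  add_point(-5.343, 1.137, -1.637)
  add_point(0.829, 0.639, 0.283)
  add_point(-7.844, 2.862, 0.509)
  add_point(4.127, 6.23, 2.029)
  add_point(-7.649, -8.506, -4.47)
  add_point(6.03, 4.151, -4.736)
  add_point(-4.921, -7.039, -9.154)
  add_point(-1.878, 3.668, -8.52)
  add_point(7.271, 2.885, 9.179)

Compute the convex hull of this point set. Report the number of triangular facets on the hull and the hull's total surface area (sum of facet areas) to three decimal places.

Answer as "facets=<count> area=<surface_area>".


facets=18 area=873.248

Hull vertices (11/14): indices [1, 2, 3, 4, 7, 8, 9, 10, 11, 12, 13].

Triangle areas on the boundary:
  f1: (p7, p4, p13) → 92.3914
  f2: (p7, p1, p2) → 26.8422
  f3: (p7, p1, p13) → 104.7006
  f4: (p9, p1, p2) → 39.3511
  f5: (p9, p1, p11) → 30.4697
  f6: (p9, p11, p4) → 46.8742
  f7: (p9, p7, p2) → 13.7342
  f8: (p9, p7, p4) → 64.2787
  f9: (p8, p4, p13) → 22.9237
  f10: (p8, p10, p13) → 25.6033
  f11: (p8, p10, p4) → 47.9620
  f12: (p12, p11, p4) → 29.8009
  f13: (p12, p10, p4) → 29.6462
  f14: (p12, p10, p11) → 46.3181
  f15: (p3, p1, p11) → 95.8463
  f16: (p3, p10, p11) → 75.4673
  f17: (p3, p1, p13) → 46.6622
  f18: (p3, p10, p13) → 34.3759
Σ area = 873.248

Euler characteristic 11−27+18 = 2 ✓


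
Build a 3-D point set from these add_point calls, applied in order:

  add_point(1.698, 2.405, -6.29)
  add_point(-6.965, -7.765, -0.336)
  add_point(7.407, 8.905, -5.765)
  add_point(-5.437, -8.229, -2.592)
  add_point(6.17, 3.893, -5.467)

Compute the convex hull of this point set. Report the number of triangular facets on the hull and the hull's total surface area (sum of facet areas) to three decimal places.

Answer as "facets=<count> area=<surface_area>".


Hull vertices (5/5): indices [0, 1, 2, 3, 4].

Per-facet area ½‖(b−a)×(c−a)‖:
  f1: (p0, p2, p1) → 29.2741
  f2: (p0, p3, p1) → 16.9742
  f3: (p4, p2, p1) → 28.0348
  f4: (p4, p3, p1) → 21.6166
  f5: (p4, p0, p2) → 10.6024
  f6: (p4, p0, p3) → 22.7476
Σ area = 129.250

Check V−E+F: 5 − 9 + 6 = 2.

facets=6 area=129.250


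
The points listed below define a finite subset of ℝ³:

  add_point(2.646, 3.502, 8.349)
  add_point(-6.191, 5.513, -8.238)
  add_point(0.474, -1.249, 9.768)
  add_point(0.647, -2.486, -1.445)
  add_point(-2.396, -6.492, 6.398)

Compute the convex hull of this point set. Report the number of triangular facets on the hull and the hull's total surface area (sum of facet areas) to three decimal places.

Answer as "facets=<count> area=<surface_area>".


facets=6 area=298.717

Hull vertices (5/5): indices [0, 1, 2, 3, 4].

Area of each hull facet:
  f1: (p2, p0, p1) → 50.6850
  f2: (p2, p4, p1) → 66.2230
  f3: (p3, p0, p1) → 71.1651
  f4: (p3, p4, p1) → 48.6288
  f5: (p3, p2, p0) → 30.0902
  f6: (p3, p2, p4) → 31.9250
Σ area = 298.717

Euler: V−E+F = 5−9+6 = 2.


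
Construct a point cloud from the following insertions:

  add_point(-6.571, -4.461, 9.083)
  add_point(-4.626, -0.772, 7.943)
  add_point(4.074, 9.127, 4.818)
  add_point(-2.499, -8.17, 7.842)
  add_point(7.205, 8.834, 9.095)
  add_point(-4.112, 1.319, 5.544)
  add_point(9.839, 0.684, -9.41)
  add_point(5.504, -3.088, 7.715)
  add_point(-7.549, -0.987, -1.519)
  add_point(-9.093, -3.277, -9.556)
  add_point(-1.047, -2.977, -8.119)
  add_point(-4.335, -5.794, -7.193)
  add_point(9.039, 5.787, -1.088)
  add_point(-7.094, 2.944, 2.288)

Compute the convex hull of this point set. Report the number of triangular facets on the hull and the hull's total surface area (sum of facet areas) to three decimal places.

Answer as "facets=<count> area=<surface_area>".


facets=18 area=1014.013

Hull vertices (11/14): indices [0, 1, 2, 3, 4, 6, 7, 9, 11, 12, 13].

Area of each hull facet:
  f1: (p2, p6, p9) → 165.3945
  f2: (p13, p2, p9) → 75.4182
  f3: (p11, p6, p9) → 40.1756
  f4: (p11, p3, p9) → 37.4130
  f5: (p11, p3, p6) → 120.1355
  f6: (p7, p3, p6) → 80.9165
  f7: (p0, p7, p3) → 25.8477
  f8: (p0, p3, p9) → 53.0342
  f9: (p0, p13, p9) → 65.7163
  f10: (p12, p2, p6) → 21.5539
  f11: (p12, p7, p6) → 61.7277
  f12: (p4, p13, p2) → 26.6402
  f13: (p4, p0, p7) → 72.0226
  f14: (p4, p12, p2) → 21.8848
  f15: (p4, p12, p7) → 60.9524
  f16: (p1, p0, p13) → 13.5454
  f17: (p1, p4, p13) → 55.0399
  f18: (p1, p4, p0) → 16.5942
Σ area = 1014.013

Euler: V−E+F = 11−27+18 = 2.


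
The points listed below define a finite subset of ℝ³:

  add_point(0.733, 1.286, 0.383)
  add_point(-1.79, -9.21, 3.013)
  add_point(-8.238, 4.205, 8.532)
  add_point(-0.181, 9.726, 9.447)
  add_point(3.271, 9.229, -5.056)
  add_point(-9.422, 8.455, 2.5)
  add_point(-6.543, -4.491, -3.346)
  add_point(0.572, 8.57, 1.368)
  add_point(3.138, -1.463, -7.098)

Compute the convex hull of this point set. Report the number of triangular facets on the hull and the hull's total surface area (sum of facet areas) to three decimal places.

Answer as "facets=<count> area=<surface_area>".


Extreme-point indices: [1, 2, 3, 4, 5, 6, 8] — 7 of 9 on the boundary.

Facet areas (half cross-product norm):
  f1: (p3, p4, p5) → 79.4829
  f2: (p6, p4, p5) → 101.1990
  f3: (p2, p3, p5) → 36.4141
  f4: (p2, p3, p1) → 76.6697
  f5: (p2, p6, p5) → 52.9038
  f6: (p2, p6, p1) → 67.1388
  f7: (p8, p6, p4) → 57.4138
  f8: (p8, p6, p1) → 49.7874
  f9: (p8, p3, p4) → 79.3403
  f10: (p8, p3, p1) → 129.4867
Σ area = 729.836

Euler characteristic 7−15+10 = 2 ✓

facets=10 area=729.836


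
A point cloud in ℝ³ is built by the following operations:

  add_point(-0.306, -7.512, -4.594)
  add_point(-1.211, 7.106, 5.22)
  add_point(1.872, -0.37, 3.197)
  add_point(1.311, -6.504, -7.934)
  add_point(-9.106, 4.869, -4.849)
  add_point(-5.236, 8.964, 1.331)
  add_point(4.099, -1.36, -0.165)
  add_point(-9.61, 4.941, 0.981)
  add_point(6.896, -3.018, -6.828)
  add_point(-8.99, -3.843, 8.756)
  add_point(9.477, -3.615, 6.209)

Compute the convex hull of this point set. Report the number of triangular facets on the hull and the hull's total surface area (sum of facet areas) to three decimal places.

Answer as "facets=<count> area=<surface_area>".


Hull vertices (9/11): indices [0, 1, 3, 4, 5, 7, 8, 9, 10].

Area of each hull facet:
  f1: (p1, p9, p10) → 103.6474
  f2: (p0, p9, p10) → 117.6639
  f3: (p0, p3, p10) → 27.8322
  f4: (p4, p0, p3) → 29.2053
  f5: (p4, p9, p7) → 26.2495
  f6: (p4, p0, p9) → 109.1054
  f7: (p8, p3, p10) → 42.3436
  f8: (p8, p1, p10) → 98.1514
  f9: (p8, p4, p3) → 51.9527
  f10: (p5, p8, p1) → 52.1469
  f11: (p5, p8, p4) → 74.5492
  f12: (p5, p4, p7) → 17.4191
  f13: (p5, p9, p7) → 31.6071
  f14: (p5, p1, p9) → 40.9287
Σ area = 822.802

Euler characteristic 9−21+14 = 2 ✓

facets=14 area=822.802


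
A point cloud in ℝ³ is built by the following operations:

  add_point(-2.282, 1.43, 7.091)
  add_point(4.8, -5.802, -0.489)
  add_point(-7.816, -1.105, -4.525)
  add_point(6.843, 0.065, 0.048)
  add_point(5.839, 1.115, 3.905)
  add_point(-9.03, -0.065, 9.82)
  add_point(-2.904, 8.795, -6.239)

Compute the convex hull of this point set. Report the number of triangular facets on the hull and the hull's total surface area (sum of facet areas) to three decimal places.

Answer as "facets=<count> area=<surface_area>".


facets=10 area=533.986

Extreme-point indices: [0, 1, 2, 3, 4, 5, 6] — 7 of 7 on the boundary.

Per-facet area ½‖(b−a)×(c−a)‖:
  f1: (p1, p6, p3) → 43.0536
  f2: (p2, p6, p5) → 80.0739
  f3: (p2, p1, p5) → 99.6596
  f4: (p2, p1, p6) → 78.4715
  f5: (p4, p6, p3) → 29.7986
  f6: (p4, p1, p5) → 66.2603
  f7: (p4, p1, p3) → 12.4732
  f8: (p0, p6, p5) → 52.3515
  f9: (p0, p4, p5) → 7.6744
  f10: (p0, p4, p6) → 64.1696
Σ area = 533.986

Check V−E+F: 7 − 15 + 10 = 2.


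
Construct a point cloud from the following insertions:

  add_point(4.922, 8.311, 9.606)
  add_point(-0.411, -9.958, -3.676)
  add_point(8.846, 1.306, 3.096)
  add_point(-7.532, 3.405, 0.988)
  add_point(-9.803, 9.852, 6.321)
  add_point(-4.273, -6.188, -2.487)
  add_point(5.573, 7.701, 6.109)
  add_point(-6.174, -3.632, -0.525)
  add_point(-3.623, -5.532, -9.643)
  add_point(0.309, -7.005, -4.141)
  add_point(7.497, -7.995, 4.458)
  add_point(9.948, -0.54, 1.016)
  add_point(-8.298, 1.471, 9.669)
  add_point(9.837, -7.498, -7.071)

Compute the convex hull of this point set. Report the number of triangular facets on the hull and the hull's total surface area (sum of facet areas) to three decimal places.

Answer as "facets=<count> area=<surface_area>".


Extreme-point indices: [0, 1, 2, 4, 5, 6, 7, 8, 10, 11, 12, 13] — 12 of 14 on the boundary.

Per-facet area ½‖(b−a)×(c−a)‖:
  f1: (p13, p8, p1) → 44.8010
  f2: (p0, p12, p4) → 65.4426
  f3: (p10, p12, p1) → 105.4251
  f4: (p10, p13, p11) → 44.0668
  f5: (p10, p13, p1) → 56.6945
  f6: (p10, p0, p12) → 122.7753
  f7: (p7, p8, p4) → 57.1998
  f8: (p7, p12, p4) → 52.7188
  f9: (p6, p0, p11) → 14.2477
  f10: (p6, p13, p11) → 28.5011
  f11: (p6, p13, p8) → 139.8225
  f12: (p6, p8, p4) → 166.1454
  f13: (p6, p0, p4) → 27.3619
  f14: (p2, p0, p11) → 1.3892
  f15: (p2, p10, p11) → 12.6677
  f16: (p2, p10, p0) → 41.9392
  f17: (p5, p12, p1) → 28.8682
  f18: (p5, p7, p12) → 11.2588
  f19: (p5, p8, p1) → 19.4744
  f20: (p5, p7, p8) → 11.6591
Σ area = 1052.459

Check V−E+F: 12 − 30 + 20 = 2.

facets=20 area=1052.459
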